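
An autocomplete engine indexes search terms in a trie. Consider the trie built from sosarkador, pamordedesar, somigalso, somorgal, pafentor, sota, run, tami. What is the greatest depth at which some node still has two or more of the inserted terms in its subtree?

The deepest shared node is where two words last agree before diverging.
e.g. "somigalso" and "somorgal" share the prefix "som" of length 3; no pair shares a longer one.
Longest shared-prefix length: 3

3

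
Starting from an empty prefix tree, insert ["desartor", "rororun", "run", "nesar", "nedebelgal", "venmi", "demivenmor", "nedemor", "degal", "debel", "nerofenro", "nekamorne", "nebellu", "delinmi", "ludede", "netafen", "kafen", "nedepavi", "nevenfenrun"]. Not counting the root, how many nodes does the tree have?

105

Trace insertions, counting only characters that open a new branch:
  "desartor" → 8 new (d, e, s, a, r, t, o, r)
  "rororun" → 7 new (r, o, r, o, r, u, n)
  "run" → prefix "r" already present; 2 new (u, n)
  "nesar" → 5 new (n, e, s, a, r)
  "nedebelgal" → prefix "ne" already present; 8 new (d, e, b, e, l, g, a, l)
  "venmi" → 5 new (v, e, n, m, i)
  "demivenmor" → prefix "de" already present; 8 new (m, i, v, e, n, m, o, r)
  "nedemor" → prefix "nede" already present; 3 new (m, o, r)
  "degal" → prefix "de" already present; 3 new (g, a, l)
  "debel" → prefix "de" already present; 3 new (b, e, l)
  "nerofenro" → prefix "ne" already present; 7 new (r, o, f, e, n, r, o)
  "nekamorne" → prefix "ne" already present; 7 new (k, a, m, o, r, n, e)
  "nebellu" → prefix "ne" already present; 5 new (b, e, l, l, u)
  "delinmi" → prefix "de" already present; 5 new (l, i, n, m, i)
  "ludede" → 6 new (l, u, d, e, d, e)
  "netafen" → prefix "ne" already present; 5 new (t, a, f, e, n)
  "kafen" → 5 new (k, a, f, e, n)
  "nedepavi" → prefix "nede" already present; 4 new (p, a, v, i)
  "nevenfenrun" → prefix "ne" already present; 9 new (v, e, n, f, e, n, r, u, n)
Total nodes = 8 + 7 + 2 + 5 + 8 + 5 + 8 + 3 + 3 + 3 + 7 + 7 + 5 + 5 + 6 + 5 + 5 + 4 + 9 = 105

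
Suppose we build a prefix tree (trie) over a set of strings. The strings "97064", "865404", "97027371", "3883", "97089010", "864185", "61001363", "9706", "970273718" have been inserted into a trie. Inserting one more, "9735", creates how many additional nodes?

2

Walking "9735" from the root, the first 2 characters ("97") follow existing edges; "3" is the first miss.
Each of the 2 remaining characters creates one node.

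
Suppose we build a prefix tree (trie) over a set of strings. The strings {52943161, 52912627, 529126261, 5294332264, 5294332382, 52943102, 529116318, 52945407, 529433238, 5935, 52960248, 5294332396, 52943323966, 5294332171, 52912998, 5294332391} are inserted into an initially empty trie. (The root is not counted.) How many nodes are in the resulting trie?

Count nodes per top-level branch (shared prefixes stored once):
  '5'-branch (529116318, 529126261, 52912627, 52912998, 52943102, 52943161, 5294332171, 5294332264, 529433238, 5294332382, 5294332391, 5294332396, 52943323966, 52945407, 52960248, 5935): 52 nodes
Sum: 52

52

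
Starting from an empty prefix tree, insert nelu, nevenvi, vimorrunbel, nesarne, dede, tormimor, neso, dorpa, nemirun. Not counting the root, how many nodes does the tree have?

47

Insert word by word; a character creates a node only if that edge doesn't already exist:
  "nelu" → 4 new (n, e, l, u)
  "nevenvi" → prefix "ne" already present; 5 new (v, e, n, v, i)
  "vimorrunbel" → 11 new (v, i, m, o, r, r, u, n, b, e, l)
  "nesarne" → prefix "ne" already present; 5 new (s, a, r, n, e)
  "dede" → 4 new (d, e, d, e)
  "tormimor" → 8 new (t, o, r, m, i, m, o, r)
  "neso" → prefix "nes" already present; 1 new (o)
  "dorpa" → prefix "d" already present; 4 new (o, r, p, a)
  "nemirun" → prefix "ne" already present; 5 new (m, i, r, u, n)
Total nodes = 4 + 5 + 11 + 5 + 4 + 8 + 1 + 4 + 5 = 47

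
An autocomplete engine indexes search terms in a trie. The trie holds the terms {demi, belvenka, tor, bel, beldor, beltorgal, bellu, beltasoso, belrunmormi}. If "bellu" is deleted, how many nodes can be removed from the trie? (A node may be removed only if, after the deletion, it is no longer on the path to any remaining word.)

A node on "bellu"'s path can go only if nothing else ends at it or branches off below it.
The suffix "lu" (2 nodes) is used only by "bellu"; the node for "bel" still has the child "v", so pruning stops there.
Nodes removed: 2

2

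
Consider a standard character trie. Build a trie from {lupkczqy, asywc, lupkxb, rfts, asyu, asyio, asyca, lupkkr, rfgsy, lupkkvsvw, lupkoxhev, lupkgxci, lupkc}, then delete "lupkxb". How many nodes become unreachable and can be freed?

A node on "lupkxb"'s path can go only if nothing else ends at it or branches off below it.
The suffix "xb" (2 nodes) is used only by "lupkxb"; the node for "lupk" still has the child "c", so pruning stops there.
Nodes removed: 2

2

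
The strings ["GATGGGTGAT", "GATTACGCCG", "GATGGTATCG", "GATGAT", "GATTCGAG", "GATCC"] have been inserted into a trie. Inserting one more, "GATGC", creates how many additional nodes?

1

The longest prefix of "GATGC" already in the trie is "GATG" (length 4).
So 5 − 4 = 1 new nodes.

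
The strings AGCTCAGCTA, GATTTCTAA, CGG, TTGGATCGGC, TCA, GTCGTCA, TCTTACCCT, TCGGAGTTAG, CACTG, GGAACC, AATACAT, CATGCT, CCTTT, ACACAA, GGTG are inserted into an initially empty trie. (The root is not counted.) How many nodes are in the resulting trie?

For each word, the new-node count is its length minus the longest prefix already in the trie:
  "AGCTCAGCTA" → 10 new (A, G, C, T, C, A, G, C, T, A)
  "GATTTCTAA" → 9 new (G, A, T, T, T, C, T, A, A)
  "CGG" → 3 new (C, G, G)
  "TTGGATCGGC" → 10 new (T, T, G, G, A, T, C, G, G, C)
  "TCA" → prefix "T" already present; 2 new (C, A)
  "GTCGTCA" → prefix "G" already present; 6 new (T, C, G, T, C, A)
  "TCTTACCCT" → prefix "TC" already present; 7 new (T, T, A, C, C, C, T)
  "TCGGAGTTAG" → prefix "TC" already present; 8 new (G, G, A, G, T, T, A, G)
  "CACTG" → prefix "C" already present; 4 new (A, C, T, G)
  "GGAACC" → prefix "G" already present; 5 new (G, A, A, C, C)
  "AATACAT" → prefix "A" already present; 6 new (A, T, A, C, A, T)
  "CATGCT" → prefix "CA" already present; 4 new (T, G, C, T)
  "CCTTT" → prefix "C" already present; 4 new (C, T, T, T)
  "ACACAA" → prefix "A" already present; 5 new (C, A, C, A, A)
  "GGTG" → prefix "GG" already present; 2 new (T, G)
Total nodes = 10 + 9 + 3 + 10 + 2 + 6 + 7 + 8 + 4 + 5 + 6 + 4 + 4 + 5 + 2 = 85

85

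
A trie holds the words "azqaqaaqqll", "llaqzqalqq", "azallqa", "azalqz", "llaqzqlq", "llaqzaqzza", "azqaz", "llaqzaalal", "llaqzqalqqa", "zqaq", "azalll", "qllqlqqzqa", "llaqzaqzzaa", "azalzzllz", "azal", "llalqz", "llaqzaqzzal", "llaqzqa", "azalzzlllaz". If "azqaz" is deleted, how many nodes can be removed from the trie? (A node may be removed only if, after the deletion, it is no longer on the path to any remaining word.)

Walk "azqaz" from the leaf back toward the root, removing each node that no remaining word uses.
The suffix "z" (1 node) is used only by "azqaz"; the node for "azqa" still has the child "q", so pruning stops there.
Nodes removed: 1

1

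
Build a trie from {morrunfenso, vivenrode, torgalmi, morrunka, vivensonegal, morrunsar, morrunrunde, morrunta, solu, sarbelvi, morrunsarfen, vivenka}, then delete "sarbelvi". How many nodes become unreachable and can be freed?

7

Walk "sarbelvi" from the leaf back toward the root, removing each node that no remaining word uses.
The suffix "arbelvi" (7 nodes) is used only by "sarbelvi"; the node for "s" still has the child "o", so pruning stops there.
Nodes removed: 7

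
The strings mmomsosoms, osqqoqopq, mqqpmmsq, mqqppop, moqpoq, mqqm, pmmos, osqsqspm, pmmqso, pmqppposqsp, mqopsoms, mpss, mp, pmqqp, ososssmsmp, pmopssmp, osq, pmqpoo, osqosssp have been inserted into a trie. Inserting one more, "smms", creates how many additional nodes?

4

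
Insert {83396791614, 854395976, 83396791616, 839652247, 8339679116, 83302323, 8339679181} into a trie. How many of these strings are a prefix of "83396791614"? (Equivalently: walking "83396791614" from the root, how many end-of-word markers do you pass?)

Traverse "83396791614" character by character; count nodes along the way that are marked as word ends.
Prefixes of the query that are stored words: "83396791614"
Count: 1

1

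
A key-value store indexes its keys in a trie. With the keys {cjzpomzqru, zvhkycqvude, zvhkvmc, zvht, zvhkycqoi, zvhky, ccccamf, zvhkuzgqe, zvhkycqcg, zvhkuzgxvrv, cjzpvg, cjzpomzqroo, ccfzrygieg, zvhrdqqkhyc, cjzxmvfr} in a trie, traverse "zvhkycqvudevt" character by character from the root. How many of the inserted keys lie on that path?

2

Traverse "zvhkycqvudevt" character by character; count nodes along the way that are marked as word ends.
Prefixes of the query that are stored words: "zvhky", "zvhkycqvude"
Count: 2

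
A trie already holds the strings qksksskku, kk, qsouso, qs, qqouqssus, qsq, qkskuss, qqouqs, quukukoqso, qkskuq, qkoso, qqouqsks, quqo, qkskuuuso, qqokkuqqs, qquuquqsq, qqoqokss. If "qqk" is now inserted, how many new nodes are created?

Walking "qqk" from the root, the first 2 characters ("qq") follow existing edges; "k" is the first miss.
Each of the 1 remaining characters creates one node.

1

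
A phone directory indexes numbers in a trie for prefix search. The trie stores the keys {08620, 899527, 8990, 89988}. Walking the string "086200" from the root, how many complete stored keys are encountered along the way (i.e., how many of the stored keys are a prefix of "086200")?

Traverse "086200" character by character; count nodes along the way that are marked as word ends.
Prefixes of the query that are stored words: "08620"
Count: 1

1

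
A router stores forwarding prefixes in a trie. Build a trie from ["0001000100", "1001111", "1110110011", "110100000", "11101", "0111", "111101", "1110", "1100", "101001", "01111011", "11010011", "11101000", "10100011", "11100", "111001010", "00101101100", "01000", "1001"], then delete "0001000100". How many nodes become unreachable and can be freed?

A node on "0001000100"'s path can go only if nothing else ends at it or branches off below it.
The suffix "01000100" (8 nodes) is used only by "0001000100"; the node for "00" still has the child "1", so pruning stops there.
Nodes removed: 8

8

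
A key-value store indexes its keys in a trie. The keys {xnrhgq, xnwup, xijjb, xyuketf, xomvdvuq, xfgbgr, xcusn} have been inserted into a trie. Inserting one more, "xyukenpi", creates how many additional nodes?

3

"xyuke" is already a path in the trie; the remaining "npi" must be added.
Each of the 3 remaining characters creates one node.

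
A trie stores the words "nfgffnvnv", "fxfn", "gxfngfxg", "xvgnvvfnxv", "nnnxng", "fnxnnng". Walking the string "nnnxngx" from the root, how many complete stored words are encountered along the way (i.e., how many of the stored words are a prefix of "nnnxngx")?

1

Walk "nnnxngx" from the root; an end-of-word marker is hit whenever a stored word is a prefix of "nnnxngx".
Prefixes of the query that are stored words: "nnnxng"
Count: 1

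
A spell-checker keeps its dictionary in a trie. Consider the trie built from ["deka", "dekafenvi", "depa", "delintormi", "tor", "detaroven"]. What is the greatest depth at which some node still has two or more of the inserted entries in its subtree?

Equivalently: take the maximum, over all pairs, of their longest common prefix length.
e.g. "deka" and "dekafenvi" share the prefix "deka" of length 4; no pair shares a longer one.
Longest shared-prefix length: 4

4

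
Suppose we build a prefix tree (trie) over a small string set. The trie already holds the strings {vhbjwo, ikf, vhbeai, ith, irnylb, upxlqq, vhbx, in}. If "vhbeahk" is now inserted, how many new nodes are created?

2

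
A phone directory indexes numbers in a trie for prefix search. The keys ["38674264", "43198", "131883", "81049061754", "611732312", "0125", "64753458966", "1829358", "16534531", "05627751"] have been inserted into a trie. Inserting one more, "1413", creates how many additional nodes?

3

Walking "1413" from the root, the first 1 characters ("1") follow existing edges; "4" is the first miss.
New nodes needed: |"1413"| − 1 = 4 − 1 = 3.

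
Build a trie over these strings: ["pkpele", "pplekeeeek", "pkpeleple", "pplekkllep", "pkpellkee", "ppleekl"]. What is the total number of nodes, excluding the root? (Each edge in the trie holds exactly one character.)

30

Trie structure (* marks end of a word):
(root)
└─ p
   ├─ k
   │  └─ p
   │     └─ e
   │        └─ l
   │           ├─ e *
   │           │  └─ p
   │           │     └─ l
   │           │        └─ e *
   │           └─ l
   │              └─ k
   │                 └─ e
   │                    └─ e *
   └─ p
      └─ l
         └─ e
            ├─ e
            │  └─ k
            │     └─ l *
            └─ k
               ├─ e
               │  └─ e
               │     └─ e
               │        └─ e
               │           └─ k *
               └─ k
                  └─ l
                     └─ l
                        └─ e
                           └─ p *
Counting every labelled node above: 30.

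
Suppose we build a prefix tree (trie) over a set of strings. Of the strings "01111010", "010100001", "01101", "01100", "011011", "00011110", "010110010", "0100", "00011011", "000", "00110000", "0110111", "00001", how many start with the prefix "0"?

Filter for entries beginning with "0":
Words under "0": 000, 00001, 00011011, 00011110, 00110000, 0100, 010100001, 010110010, 01100, 01101, 011011, 0110111, 01111010
Count: 13

13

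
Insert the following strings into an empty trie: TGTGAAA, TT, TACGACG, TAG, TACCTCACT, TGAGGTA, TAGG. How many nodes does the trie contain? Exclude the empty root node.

Trie structure (* marks end of a word):
(root)
└─ T
   ├─ A
   │  ├─ C
   │  │  ├─ C
   │  │  │  └─ T
   │  │  │     └─ C
   │  │  │        └─ A
   │  │  │           └─ C
   │  │  │              └─ T *
   │  │  └─ G
   │  │     └─ A
   │  │        └─ C
   │  │           └─ G *
   │  └─ G *
   │     └─ G *
   ├─ G
   │  ├─ A
   │  │  └─ G
   │  │     └─ G
   │  │        └─ T
   │  │           └─ A *
   │  └─ T
   │     └─ G
   │        └─ A
   │           └─ A
   │              └─ A *
   └─ T *
Counting every labelled node above: 27.

27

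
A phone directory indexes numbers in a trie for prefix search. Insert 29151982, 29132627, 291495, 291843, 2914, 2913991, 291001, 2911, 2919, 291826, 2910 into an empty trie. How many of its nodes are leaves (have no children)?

Leaves are exactly the stored words that no other stored word extends.
Those words: "291001", "2911", "29132627", "2913991", "291495", "29151982", "291826", "291843", "2919"
Leaf count: 9

9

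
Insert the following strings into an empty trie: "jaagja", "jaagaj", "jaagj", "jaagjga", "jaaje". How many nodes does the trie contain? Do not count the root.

12

For each word, the new-node count is its length minus the longest prefix already in the trie:
  "jaagja" → 6 new (j, a, a, g, j, a)
  "jaagaj" → prefix "jaag" already present; 2 new (a, j)
  "jaagj" → prefix "jaagj" already present; 0 new (none)
  "jaagjga" → prefix "jaagj" already present; 2 new (g, a)
  "jaaje" → prefix "jaa" already present; 2 new (j, e)
Total nodes = 6 + 2 + 0 + 2 + 2 = 12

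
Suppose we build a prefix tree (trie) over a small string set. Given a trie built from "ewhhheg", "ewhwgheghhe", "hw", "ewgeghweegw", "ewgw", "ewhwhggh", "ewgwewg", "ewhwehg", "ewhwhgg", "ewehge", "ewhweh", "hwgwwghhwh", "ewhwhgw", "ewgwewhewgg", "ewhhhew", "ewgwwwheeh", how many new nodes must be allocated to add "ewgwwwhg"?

The longest prefix of "ewgwwwhg" already in the trie is "ewgwwwh" (length 7).
So 8 − 7 = 1 new nodes.

1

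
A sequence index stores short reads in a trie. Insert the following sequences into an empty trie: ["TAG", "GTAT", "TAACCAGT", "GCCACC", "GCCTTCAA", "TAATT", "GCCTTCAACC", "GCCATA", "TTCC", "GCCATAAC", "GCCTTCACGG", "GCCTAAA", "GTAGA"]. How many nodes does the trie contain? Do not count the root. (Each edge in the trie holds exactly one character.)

Insert word by word; a character creates a node only if that edge doesn't already exist:
  "TAG" → 3 new (T, A, G)
  "GTAT" → 4 new (G, T, A, T)
  "TAACCAGT" → prefix "TA" already present; 6 new (A, C, C, A, G, T)
  "GCCACC" → prefix "G" already present; 5 new (C, C, A, C, C)
  "GCCTTCAA" → prefix "GCC" already present; 5 new (T, T, C, A, A)
  "TAATT" → prefix "TAA" already present; 2 new (T, T)
  "GCCTTCAACC" → prefix "GCCTTCAA" already present; 2 new (C, C)
  "GCCATA" → prefix "GCCA" already present; 2 new (T, A)
  "TTCC" → prefix "T" already present; 3 new (T, C, C)
  "GCCATAAC" → prefix "GCCATA" already present; 2 new (A, C)
  "GCCTTCACGG" → prefix "GCCTTCA" already present; 3 new (C, G, G)
  "GCCTAAA" → prefix "GCCT" already present; 3 new (A, A, A)
  "GTAGA" → prefix "GTA" already present; 2 new (G, A)
Total nodes = 3 + 4 + 6 + 5 + 5 + 2 + 2 + 2 + 3 + 2 + 3 + 3 + 2 = 42

42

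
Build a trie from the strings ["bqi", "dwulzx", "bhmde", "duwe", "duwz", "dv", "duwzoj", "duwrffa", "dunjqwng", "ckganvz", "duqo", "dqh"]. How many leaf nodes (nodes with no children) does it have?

11

A leaf is a node with no children — equivalently, the end of a word that is not a proper prefix of any other stored word.
Those words: "bhmde", "bqi", "ckganvz", "dqh", "dunjqwng", "duqo", "duwe", "duwrffa", "duwzoj", "dv", "dwulzx"
Leaf count: 11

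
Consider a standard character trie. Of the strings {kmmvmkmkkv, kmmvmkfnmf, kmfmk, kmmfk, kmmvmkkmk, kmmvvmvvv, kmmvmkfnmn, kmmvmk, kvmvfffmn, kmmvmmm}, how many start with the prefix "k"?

10

Filter for entries beginning with "k":
Words under "k": kmfmk, kmmfk, kmmvmk, kmmvmkfnmf, kmmvmkfnmn, kmmvmkkmk, kmmvmkmkkv, kmmvmmm, kmmvvmvvv, kvmvfffmn
Count: 10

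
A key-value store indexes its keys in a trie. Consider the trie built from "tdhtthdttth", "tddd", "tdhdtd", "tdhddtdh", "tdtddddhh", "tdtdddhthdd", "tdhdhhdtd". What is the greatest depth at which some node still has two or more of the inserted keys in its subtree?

6

Equivalently: take the maximum, over all pairs, of their longest common prefix length.
"tdtddddhh" and "tdtdddhthdd" agree on "tdtddd" (6 characters) before diverging; nothing deeper is shared.
Longest shared-prefix length: 6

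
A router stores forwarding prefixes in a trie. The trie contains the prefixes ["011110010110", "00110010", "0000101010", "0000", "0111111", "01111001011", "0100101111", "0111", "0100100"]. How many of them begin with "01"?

Filter for entries beginning with "01":
Words under "01": 0100100, 0100101111, 0111, 01111001011, 011110010110, 0111111
Count: 6

6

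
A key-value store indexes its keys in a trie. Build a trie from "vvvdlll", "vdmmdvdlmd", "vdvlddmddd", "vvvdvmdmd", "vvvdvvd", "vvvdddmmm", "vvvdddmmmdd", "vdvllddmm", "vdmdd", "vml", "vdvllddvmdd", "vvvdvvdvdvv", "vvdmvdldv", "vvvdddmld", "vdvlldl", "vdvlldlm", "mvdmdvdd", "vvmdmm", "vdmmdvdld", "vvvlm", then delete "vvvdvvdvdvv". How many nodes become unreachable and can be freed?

4

A node on "vvvdvvdvdvv"'s path can go only if nothing else ends at it or branches off below it.
The suffix "vdvv" (4 nodes) is used only by "vvvdvvdvdvv"; "vvvdvvd" is itself a stored word, so pruning stops there.
Nodes removed: 4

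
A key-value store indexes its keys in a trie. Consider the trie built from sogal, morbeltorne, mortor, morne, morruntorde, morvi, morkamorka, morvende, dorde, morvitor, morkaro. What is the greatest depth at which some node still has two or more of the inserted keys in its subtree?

5

The deepest shared node is where two words last agree before diverging.
e.g. "morkamorka" and "morkaro" share the prefix "morka" of length 5; no pair shares a longer one.
Longest shared-prefix length: 5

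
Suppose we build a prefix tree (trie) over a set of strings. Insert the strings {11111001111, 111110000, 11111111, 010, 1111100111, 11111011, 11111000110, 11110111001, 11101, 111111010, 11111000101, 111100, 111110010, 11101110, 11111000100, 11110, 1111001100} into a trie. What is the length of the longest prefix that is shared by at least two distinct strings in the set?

Look for the deepest trie node that still has at least two words in its subtree.
e.g. "11111000100" and "11111000101" share the prefix "1111100010" of length 10; no pair shares a longer one.
Longest shared-prefix length: 10

10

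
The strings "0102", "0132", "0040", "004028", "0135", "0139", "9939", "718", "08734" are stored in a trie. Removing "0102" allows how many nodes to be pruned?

2

Walk "0102" from the leaf back toward the root, removing each node that no remaining word uses.
The suffix "02" (2 nodes) is used only by "0102"; the node for "01" still has the child "3", so pruning stops there.
Nodes removed: 2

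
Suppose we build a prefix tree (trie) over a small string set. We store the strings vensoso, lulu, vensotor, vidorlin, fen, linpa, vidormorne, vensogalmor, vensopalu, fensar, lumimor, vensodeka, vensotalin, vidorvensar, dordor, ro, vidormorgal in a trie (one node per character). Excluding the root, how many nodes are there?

Insert word by word; a character creates a node only if that edge doesn't already exist:
  "vensoso" → 7 new (v, e, n, s, o, s, o)
  "lulu" → 4 new (l, u, l, u)
  "vensotor" → prefix "venso" already present; 3 new (t, o, r)
  "vidorlin" → prefix "v" already present; 7 new (i, d, o, r, l, i, n)
  "fen" → 3 new (f, e, n)
  "linpa" → prefix "l" already present; 4 new (i, n, p, a)
  "vidormorne" → prefix "vidor" already present; 5 new (m, o, r, n, e)
  "vensogalmor" → prefix "venso" already present; 6 new (g, a, l, m, o, r)
  "vensopalu" → prefix "venso" already present; 4 new (p, a, l, u)
  "fensar" → prefix "fen" already present; 3 new (s, a, r)
  "lumimor" → prefix "lu" already present; 5 new (m, i, m, o, r)
  "vensodeka" → prefix "venso" already present; 4 new (d, e, k, a)
  "vensotalin" → prefix "vensot" already present; 4 new (a, l, i, n)
  "vidorvensar" → prefix "vidor" already present; 6 new (v, e, n, s, a, r)
  "dordor" → 6 new (d, o, r, d, o, r)
  "ro" → 2 new (r, o)
  "vidormorgal" → prefix "vidormor" already present; 3 new (g, a, l)
Total nodes = 7 + 4 + 3 + 7 + 3 + 4 + 5 + 6 + 4 + 3 + 5 + 4 + 4 + 6 + 6 + 2 + 3 = 76

76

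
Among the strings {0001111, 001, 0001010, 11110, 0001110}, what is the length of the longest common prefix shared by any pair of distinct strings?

Equivalently: take the maximum, over all pairs, of their longest common prefix length.
"0001110" and "0001111" agree on "000111" (6 characters) before diverging; nothing deeper is shared.
Longest shared-prefix length: 6

6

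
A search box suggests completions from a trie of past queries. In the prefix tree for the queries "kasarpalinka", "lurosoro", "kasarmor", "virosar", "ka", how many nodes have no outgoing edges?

4

A leaf is a node with no children — equivalently, the end of a word that is not a proper prefix of any other stored word.
Those words: "kasarmor", "kasarpalinka", "lurosoro", "virosar"
Leaf count: 4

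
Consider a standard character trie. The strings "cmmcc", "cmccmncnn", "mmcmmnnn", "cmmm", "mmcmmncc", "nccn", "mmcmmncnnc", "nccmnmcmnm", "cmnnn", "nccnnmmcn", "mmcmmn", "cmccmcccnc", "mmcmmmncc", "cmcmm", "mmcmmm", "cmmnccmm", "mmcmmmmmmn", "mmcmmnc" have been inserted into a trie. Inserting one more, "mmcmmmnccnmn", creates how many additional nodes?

"mmcmmmncc" is already a path in the trie; the remaining "nmn" must be added.
So 12 − 9 = 3 new nodes.

3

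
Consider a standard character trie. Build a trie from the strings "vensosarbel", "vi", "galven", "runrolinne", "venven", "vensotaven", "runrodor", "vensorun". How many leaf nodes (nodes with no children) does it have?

8

A leaf is a node with no children — equivalently, the end of a word that is not a proper prefix of any other stored word.
Those words: "galven", "runrodor", "runrolinne", "vensorun", "vensosarbel", "vensotaven", "venven", "vi"
Leaf count: 8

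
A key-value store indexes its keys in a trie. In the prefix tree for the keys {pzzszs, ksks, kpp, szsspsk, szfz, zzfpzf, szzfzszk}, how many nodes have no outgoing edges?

A leaf is a node with no children — equivalently, the end of a word that is not a proper prefix of any other stored word.
Those words: "kpp", "ksks", "pzzszs", "szfz", "szsspsk", "szzfzszk", "zzfpzf"
Leaf count: 7

7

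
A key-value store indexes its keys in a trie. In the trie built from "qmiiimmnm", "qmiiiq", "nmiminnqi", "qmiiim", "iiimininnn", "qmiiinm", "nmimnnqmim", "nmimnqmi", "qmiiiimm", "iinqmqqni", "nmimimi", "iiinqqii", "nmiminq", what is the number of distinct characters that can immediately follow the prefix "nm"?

1

Follow the path "nm" to its node, then look at its outgoing edges.
Characters that immediately follow "nm" among the stored strings: {i}.
That node has 1 child edge.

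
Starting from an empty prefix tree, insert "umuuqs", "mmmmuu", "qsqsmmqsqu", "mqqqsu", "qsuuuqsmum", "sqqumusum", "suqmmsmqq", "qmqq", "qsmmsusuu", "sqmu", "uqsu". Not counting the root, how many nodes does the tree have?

Insert word by word; a character creates a node only if that edge doesn't already exist:
  "umuuqs" → 6 new (u, m, u, u, q, s)
  "mmmmuu" → 6 new (m, m, m, m, u, u)
  "qsqsmmqsqu" → 10 new (q, s, q, s, m, m, q, s, q, u)
  "mqqqsu" → prefix "m" already present; 5 new (q, q, q, s, u)
  "qsuuuqsmum" → prefix "qs" already present; 8 new (u, u, u, q, s, m, u, m)
  "sqqumusum" → 9 new (s, q, q, u, m, u, s, u, m)
  "suqmmsmqq" → prefix "s" already present; 8 new (u, q, m, m, s, m, q, q)
  "qmqq" → prefix "q" already present; 3 new (m, q, q)
  "qsmmsusuu" → prefix "qs" already present; 7 new (m, m, s, u, s, u, u)
  "sqmu" → prefix "sq" already present; 2 new (m, u)
  "uqsu" → prefix "u" already present; 3 new (q, s, u)
Total nodes = 6 + 6 + 10 + 5 + 8 + 9 + 8 + 3 + 7 + 2 + 3 = 67

67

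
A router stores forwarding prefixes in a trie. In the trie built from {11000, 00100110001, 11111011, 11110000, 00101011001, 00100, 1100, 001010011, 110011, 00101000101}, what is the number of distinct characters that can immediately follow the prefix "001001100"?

Follow the path "001001100" to its node, then look at its outgoing edges.
Characters that immediately follow "001001100" among the stored strings: {0}.
That node has 1 child edge.

1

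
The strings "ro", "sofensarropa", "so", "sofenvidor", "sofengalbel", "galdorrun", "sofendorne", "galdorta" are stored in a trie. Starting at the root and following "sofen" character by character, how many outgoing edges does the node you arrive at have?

4

Walk "sofen" from the root, arriving at one node.
Distinct next characters after "sofen": d, g, s, v.
That node has 4 child edges.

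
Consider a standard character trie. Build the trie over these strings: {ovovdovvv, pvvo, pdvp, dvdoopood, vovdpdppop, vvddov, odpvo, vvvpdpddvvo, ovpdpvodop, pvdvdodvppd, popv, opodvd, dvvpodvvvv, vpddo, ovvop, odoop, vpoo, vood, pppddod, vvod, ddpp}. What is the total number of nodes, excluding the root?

111

For each word, the new-node count is its length minus the longest prefix already in the trie:
  "ovovdovvv" → 9 new (o, v, o, v, d, o, v, v, v)
  "pvvo" → 4 new (p, v, v, o)
  "pdvp" → prefix "p" already present; 3 new (d, v, p)
  "dvdoopood" → 9 new (d, v, d, o, o, p, o, o, d)
  "vovdpdppop" → 10 new (v, o, v, d, p, d, p, p, o, p)
  "vvddov" → prefix "v" already present; 5 new (v, d, d, o, v)
  "odpvo" → prefix "o" already present; 4 new (d, p, v, o)
  "vvvpdpddvvo" → prefix "vv" already present; 9 new (v, p, d, p, d, d, v, v, o)
  "ovpdpvodop" → prefix "ov" already present; 8 new (p, d, p, v, o, d, o, p)
  "pvdvdodvppd" → prefix "pv" already present; 9 new (d, v, d, o, d, v, p, p, d)
  "popv" → prefix "p" already present; 3 new (o, p, v)
  "opodvd" → prefix "o" already present; 5 new (p, o, d, v, d)
  "dvvpodvvvv" → prefix "dv" already present; 8 new (v, p, o, d, v, v, v, v)
  "vpddo" → prefix "v" already present; 4 new (p, d, d, o)
  "ovvop" → prefix "ov" already present; 3 new (v, o, p)
  "odoop" → prefix "od" already present; 3 new (o, o, p)
  "vpoo" → prefix "vp" already present; 2 new (o, o)
  "vood" → prefix "vo" already present; 2 new (o, d)
  "pppddod" → prefix "p" already present; 6 new (p, p, d, d, o, d)
  "vvod" → prefix "vv" already present; 2 new (o, d)
  "ddpp" → prefix "d" already present; 3 new (d, p, p)
Total nodes = 9 + 4 + 3 + 9 + 10 + 5 + 4 + 9 + 8 + 9 + 3 + 5 + 8 + 4 + 3 + 3 + 2 + 2 + 6 + 2 + 3 = 111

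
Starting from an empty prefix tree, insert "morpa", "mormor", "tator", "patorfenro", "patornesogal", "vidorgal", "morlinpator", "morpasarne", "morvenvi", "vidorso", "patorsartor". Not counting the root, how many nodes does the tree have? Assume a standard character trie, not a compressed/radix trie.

64

Trace insertions, counting only characters that open a new branch:
  "morpa" → 5 new (m, o, r, p, a)
  "mormor" → prefix "mor" already present; 3 new (m, o, r)
  "tator" → 5 new (t, a, t, o, r)
  "patorfenro" → 10 new (p, a, t, o, r, f, e, n, r, o)
  "patornesogal" → prefix "pator" already present; 7 new (n, e, s, o, g, a, l)
  "vidorgal" → 8 new (v, i, d, o, r, g, a, l)
  "morlinpator" → prefix "mor" already present; 8 new (l, i, n, p, a, t, o, r)
  "morpasarne" → prefix "morpa" already present; 5 new (s, a, r, n, e)
  "morvenvi" → prefix "mor" already present; 5 new (v, e, n, v, i)
  "vidorso" → prefix "vidor" already present; 2 new (s, o)
  "patorsartor" → prefix "pator" already present; 6 new (s, a, r, t, o, r)
Total nodes = 5 + 3 + 5 + 10 + 7 + 8 + 8 + 5 + 5 + 2 + 6 = 64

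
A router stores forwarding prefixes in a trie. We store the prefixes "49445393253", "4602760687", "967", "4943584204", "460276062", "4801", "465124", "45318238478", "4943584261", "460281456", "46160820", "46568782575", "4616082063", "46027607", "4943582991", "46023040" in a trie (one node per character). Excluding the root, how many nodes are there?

80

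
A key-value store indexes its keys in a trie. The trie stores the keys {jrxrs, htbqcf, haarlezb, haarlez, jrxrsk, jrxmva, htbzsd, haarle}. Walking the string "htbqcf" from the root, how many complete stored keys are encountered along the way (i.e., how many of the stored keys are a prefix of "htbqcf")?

1

Traverse "htbqcf" character by character; count nodes along the way that are marked as word ends.
Prefixes of the query that are stored words: "htbqcf"
Count: 1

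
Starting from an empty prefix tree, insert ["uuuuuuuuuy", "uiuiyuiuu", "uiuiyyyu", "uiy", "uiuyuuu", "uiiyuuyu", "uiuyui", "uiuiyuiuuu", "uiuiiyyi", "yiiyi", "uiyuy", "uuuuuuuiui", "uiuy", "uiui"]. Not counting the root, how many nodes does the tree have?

48

Count nodes per top-level branch (shared prefixes stored once):
  'u'-branch (uiiyuuyu, uiui, uiuiiyyi, uiuiyuiuu, uiuiyuiuuu, uiuiyyyu, uiuy, uiuyui, uiuyuuu, uiy, uiyuy, uuuuuuuiui, uuuuuuuuuy): 43 nodes
  'y'-branch (yiiyi): 5 nodes
Sum: 48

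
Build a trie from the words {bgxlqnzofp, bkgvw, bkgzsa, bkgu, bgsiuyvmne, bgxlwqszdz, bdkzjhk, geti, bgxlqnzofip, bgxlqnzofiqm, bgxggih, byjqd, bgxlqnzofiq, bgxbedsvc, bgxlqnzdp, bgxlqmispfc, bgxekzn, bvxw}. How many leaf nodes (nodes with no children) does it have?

Leaves are exactly the stored words that no other stored word extends.
Those words: "bdkzjhk", "bgsiuyvmne", "bgxbedsvc", "bgxekzn", "bgxggih", "bgxlqmispfc", "bgxlqnzdp", "bgxlqnzofip", "bgxlqnzofiqm", "bgxlqnzofp", "bgxlwqszdz", "bkgu", "bkgvw", "bkgzsa", "bvxw", "byjqd", "geti"
Leaf count: 17

17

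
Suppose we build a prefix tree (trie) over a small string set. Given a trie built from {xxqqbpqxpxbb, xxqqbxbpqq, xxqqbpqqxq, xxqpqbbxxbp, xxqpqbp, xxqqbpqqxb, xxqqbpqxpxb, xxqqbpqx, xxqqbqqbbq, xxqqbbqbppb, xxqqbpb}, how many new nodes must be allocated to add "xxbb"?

2

"xx" is already a path in the trie; the remaining "bb" must be added.
New nodes needed: |"xxbb"| − 2 = 4 − 2 = 2.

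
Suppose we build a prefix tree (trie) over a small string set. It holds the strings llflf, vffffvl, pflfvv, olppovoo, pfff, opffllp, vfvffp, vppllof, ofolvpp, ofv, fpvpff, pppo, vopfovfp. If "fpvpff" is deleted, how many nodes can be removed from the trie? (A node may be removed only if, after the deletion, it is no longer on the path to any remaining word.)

6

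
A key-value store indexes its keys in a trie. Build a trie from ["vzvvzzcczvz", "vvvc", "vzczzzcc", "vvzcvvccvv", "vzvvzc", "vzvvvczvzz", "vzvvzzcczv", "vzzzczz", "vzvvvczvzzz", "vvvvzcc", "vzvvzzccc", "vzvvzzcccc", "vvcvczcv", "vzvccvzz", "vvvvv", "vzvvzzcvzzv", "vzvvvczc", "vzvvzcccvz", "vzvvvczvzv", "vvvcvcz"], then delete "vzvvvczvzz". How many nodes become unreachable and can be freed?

After clearing the end-marker at "vzvvvczvzz", prune upward until reaching a node still needed by another word.
Every node on "vzvvvczvzz" is still needed (e.g. by "vzvvvczvzzz"), so nothing is freed.
Nodes removed: 0

0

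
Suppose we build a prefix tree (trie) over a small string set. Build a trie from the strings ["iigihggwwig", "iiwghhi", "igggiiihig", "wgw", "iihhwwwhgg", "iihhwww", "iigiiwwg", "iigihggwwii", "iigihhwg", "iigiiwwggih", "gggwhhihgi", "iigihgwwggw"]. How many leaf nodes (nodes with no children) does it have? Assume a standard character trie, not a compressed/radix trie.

Leaves are exactly the stored words that no other stored word extends.
Those words: "gggwhhihgi", "igggiiihig", "iigihggwwig", "iigihggwwii", "iigihgwwggw", "iigihhwg", "iigiiwwggih", "iihhwwwhgg", "iiwghhi", "wgw"
Leaf count: 10

10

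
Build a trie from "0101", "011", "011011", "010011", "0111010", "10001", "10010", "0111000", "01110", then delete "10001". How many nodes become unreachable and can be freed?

Walk "10001" from the leaf back toward the root, removing each node that no remaining word uses.
The suffix "01" (2 nodes) is used only by "10001"; the node for "100" still has the child "1", so pruning stops there.
Nodes removed: 2

2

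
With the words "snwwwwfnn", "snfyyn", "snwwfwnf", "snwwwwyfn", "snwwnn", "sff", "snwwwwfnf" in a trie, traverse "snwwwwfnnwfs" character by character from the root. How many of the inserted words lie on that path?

1

Walk "snwwwwfnnwfs" from the root; an end-of-word marker is hit whenever a stored word is a prefix of "snwwwwfnnwfs".
Prefixes of the query that are stored words: "snwwwwfnn"
Count: 1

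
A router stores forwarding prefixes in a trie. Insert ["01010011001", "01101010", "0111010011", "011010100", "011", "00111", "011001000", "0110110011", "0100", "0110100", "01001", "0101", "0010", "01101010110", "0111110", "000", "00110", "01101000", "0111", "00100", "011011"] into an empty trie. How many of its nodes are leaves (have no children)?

13

A leaf is a node with no children — equivalently, the end of a word that is not a proper prefix of any other stored word.
Those words: "000", "00100", "00110", "00111", "01001", "01010011001", "011001000", "01101000", "011010100", "01101010110", "0110110011", "0111010011", "0111110"
Leaf count: 13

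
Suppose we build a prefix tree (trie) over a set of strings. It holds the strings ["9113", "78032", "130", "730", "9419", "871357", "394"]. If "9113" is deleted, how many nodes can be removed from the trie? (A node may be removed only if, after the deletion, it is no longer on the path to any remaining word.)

3

Walk "9113" from the leaf back toward the root, removing each node that no remaining word uses.
The suffix "113" (3 nodes) is used only by "9113"; the node for "9" still has the child "4", so pruning stops there.
Nodes removed: 3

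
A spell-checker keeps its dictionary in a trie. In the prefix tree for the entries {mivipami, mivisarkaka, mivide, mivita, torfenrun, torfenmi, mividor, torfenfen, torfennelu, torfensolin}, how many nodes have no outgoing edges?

Leaves are exactly the stored words that no other stored word extends.
Those words: "mivide", "mividor", "mivipami", "mivisarkaka", "mivita", "torfenfen", "torfenmi", "torfennelu", "torfenrun", "torfensolin"
Leaf count: 10

10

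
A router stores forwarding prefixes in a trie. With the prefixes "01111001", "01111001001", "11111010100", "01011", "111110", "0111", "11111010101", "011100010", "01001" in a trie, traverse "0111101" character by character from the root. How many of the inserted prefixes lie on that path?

1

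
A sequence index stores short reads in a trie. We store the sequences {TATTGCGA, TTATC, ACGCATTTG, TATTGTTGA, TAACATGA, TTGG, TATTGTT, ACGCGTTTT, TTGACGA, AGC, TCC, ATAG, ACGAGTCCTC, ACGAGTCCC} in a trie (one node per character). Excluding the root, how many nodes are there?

57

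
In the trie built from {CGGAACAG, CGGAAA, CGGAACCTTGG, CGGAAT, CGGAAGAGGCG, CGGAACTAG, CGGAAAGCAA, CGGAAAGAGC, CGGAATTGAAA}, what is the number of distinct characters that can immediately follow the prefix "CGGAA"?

4

The children of the "CGGAA" node are the distinct next characters among strings starting with "CGGAA".
Distinct next characters after "CGGAA": A, C, G, T.
That node has 4 child edges.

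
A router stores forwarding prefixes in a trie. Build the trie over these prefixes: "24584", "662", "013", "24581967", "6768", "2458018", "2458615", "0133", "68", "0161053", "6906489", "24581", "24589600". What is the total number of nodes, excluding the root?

Trace insertions, counting only characters that open a new branch:
  "24584" → 5 new (2, 4, 5, 8, 4)
  "662" → 3 new (6, 6, 2)
  "013" → 3 new (0, 1, 3)
  "24581967" → prefix "2458" already present; 4 new (1, 9, 6, 7)
  "6768" → prefix "6" already present; 3 new (7, 6, 8)
  "2458018" → prefix "2458" already present; 3 new (0, 1, 8)
  "2458615" → prefix "2458" already present; 3 new (6, 1, 5)
  "0133" → prefix "013" already present; 1 new (3)
  "68" → prefix "6" already present; 1 new (8)
  "0161053" → prefix "01" already present; 5 new (6, 1, 0, 5, 3)
  "6906489" → prefix "6" already present; 6 new (9, 0, 6, 4, 8, 9)
  "24581" → prefix "24581" already present; 0 new (none)
  "24589600" → prefix "2458" already present; 4 new (9, 6, 0, 0)
Total nodes = 5 + 3 + 3 + 4 + 3 + 3 + 3 + 1 + 1 + 5 + 6 + 0 + 4 = 41

41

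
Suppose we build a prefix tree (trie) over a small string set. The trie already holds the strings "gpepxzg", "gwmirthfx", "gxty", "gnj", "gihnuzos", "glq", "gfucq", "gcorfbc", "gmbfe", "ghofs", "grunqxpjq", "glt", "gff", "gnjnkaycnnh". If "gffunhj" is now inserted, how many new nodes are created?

4

Walking "gffunhj" from the root, the first 3 characters ("gff") follow existing edges; "u" is the first miss.
Each of the 4 remaining characters creates one node.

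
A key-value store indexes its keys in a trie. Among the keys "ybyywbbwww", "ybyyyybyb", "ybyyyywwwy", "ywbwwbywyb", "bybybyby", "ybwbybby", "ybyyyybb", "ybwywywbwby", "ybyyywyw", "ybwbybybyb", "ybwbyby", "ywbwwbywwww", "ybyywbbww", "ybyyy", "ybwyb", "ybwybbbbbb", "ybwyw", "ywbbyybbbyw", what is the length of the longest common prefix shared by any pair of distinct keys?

9

Equivalently: take the maximum, over all pairs, of their longest common prefix length.
"ybyywbbww" and "ybyywbbwww" agree on "ybyywbbww" (9 characters) before diverging; nothing deeper is shared.
Longest shared-prefix length: 9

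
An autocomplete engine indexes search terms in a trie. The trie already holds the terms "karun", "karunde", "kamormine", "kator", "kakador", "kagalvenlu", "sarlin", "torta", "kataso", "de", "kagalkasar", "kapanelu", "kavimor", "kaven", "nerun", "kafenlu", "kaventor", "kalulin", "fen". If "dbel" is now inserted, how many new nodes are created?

3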